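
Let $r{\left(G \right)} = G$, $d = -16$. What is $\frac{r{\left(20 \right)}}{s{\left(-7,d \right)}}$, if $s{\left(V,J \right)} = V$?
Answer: $- \frac{20}{7} \approx -2.8571$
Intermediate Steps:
$\frac{r{\left(20 \right)}}{s{\left(-7,d \right)}} = \frac{20}{-7} = 20 \left(- \frac{1}{7}\right) = - \frac{20}{7}$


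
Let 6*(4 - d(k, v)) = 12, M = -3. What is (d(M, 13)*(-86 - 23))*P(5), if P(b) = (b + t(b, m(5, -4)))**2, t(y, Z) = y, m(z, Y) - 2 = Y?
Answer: -21800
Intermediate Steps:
m(z, Y) = 2 + Y
d(k, v) = 2 (d(k, v) = 4 - 1/6*12 = 4 - 2 = 2)
P(b) = 4*b**2 (P(b) = (b + b)**2 = (2*b)**2 = 4*b**2)
(d(M, 13)*(-86 - 23))*P(5) = (2*(-86 - 23))*(4*5**2) = (2*(-109))*(4*25) = -218*100 = -21800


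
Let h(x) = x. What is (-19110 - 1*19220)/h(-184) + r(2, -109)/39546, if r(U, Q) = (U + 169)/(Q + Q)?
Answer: 1147374902/5507879 ≈ 208.32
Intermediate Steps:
r(U, Q) = (169 + U)/(2*Q) (r(U, Q) = (169 + U)/((2*Q)) = (169 + U)*(1/(2*Q)) = (169 + U)/(2*Q))
(-19110 - 1*19220)/h(-184) + r(2, -109)/39546 = (-19110 - 1*19220)/(-184) + ((1/2)*(169 + 2)/(-109))/39546 = (-19110 - 19220)*(-1/184) + ((1/2)*(-1/109)*171)*(1/39546) = -38330*(-1/184) - 171/218*1/39546 = 19165/92 - 19/957892 = 1147374902/5507879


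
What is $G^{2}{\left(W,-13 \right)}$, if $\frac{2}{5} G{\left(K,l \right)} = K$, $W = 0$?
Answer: $0$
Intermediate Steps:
$G{\left(K,l \right)} = \frac{5 K}{2}$
$G^{2}{\left(W,-13 \right)} = \left(\frac{5}{2} \cdot 0\right)^{2} = 0^{2} = 0$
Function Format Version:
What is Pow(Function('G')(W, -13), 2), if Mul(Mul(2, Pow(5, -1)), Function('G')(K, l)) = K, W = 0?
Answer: 0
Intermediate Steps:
Function('G')(K, l) = Mul(Rational(5, 2), K)
Pow(Function('G')(W, -13), 2) = Pow(Mul(Rational(5, 2), 0), 2) = Pow(0, 2) = 0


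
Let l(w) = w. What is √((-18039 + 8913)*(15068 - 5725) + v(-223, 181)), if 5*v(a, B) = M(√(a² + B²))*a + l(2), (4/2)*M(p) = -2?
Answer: 3*I*√9473797 ≈ 9233.9*I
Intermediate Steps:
M(p) = -1 (M(p) = (½)*(-2) = -1)
v(a, B) = ⅖ - a/5 (v(a, B) = (-a + 2)/5 = (2 - a)/5 = ⅖ - a/5)
√((-18039 + 8913)*(15068 - 5725) + v(-223, 181)) = √((-18039 + 8913)*(15068 - 5725) + (⅖ - ⅕*(-223))) = √(-9126*9343 + (⅖ + 223/5)) = √(-85264218 + 45) = √(-85264173) = 3*I*√9473797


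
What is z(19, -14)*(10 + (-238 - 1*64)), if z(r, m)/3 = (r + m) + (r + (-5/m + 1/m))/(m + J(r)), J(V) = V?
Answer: -54312/7 ≈ -7758.9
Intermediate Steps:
z(r, m) = 3*m + 3*r + 3*(r - 4/m)/(m + r) (z(r, m) = 3*((r + m) + (r + (-5/m + 1/m))/(m + r)) = 3*((m + r) + (r + (-5/m + 1/m))/(m + r)) = 3*((m + r) + (r - 4/m)/(m + r)) = 3*(m + r + (r - 4/m)/(m + r)) = 3*m + 3*r + 3*(r - 4/m)/(m + r))
z(19, -14)*(10 + (-238 - 1*64)) = (3*(-4 + (-14)³ - 14*19 - 14*19² + 2*19*(-14)²)/(-14*(-14 + 19)))*(10 + (-238 - 1*64)) = (3*(-1/14)*(-4 - 2744 - 266 - 14*361 + 2*19*196)/5)*(10 + (-238 - 64)) = (3*(-1/14)*(⅕)*(-4 - 2744 - 266 - 5054 + 7448))*(10 - 302) = (3*(-1/14)*(⅕)*(-620))*(-292) = (186/7)*(-292) = -54312/7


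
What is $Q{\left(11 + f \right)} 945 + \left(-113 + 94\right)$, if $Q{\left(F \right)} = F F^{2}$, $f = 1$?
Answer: $1632941$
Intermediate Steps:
$Q{\left(F \right)} = F^{3}$
$Q{\left(11 + f \right)} 945 + \left(-113 + 94\right) = \left(11 + 1\right)^{3} \cdot 945 + \left(-113 + 94\right) = 12^{3} \cdot 945 - 19 = 1728 \cdot 945 - 19 = 1632960 - 19 = 1632941$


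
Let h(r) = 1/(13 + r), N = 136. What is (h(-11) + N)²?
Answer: 74529/4 ≈ 18632.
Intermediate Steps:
(h(-11) + N)² = (1/(13 - 11) + 136)² = (1/2 + 136)² = (½ + 136)² = (273/2)² = 74529/4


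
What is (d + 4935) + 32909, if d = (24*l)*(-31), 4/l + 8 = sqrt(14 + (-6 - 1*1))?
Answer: 726972/19 + 992*sqrt(7)/19 ≈ 38400.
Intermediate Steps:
l = 4/(-8 + sqrt(7)) (l = 4/(-8 + sqrt(14 + (-6 - 1*1))) = 4/(-8 + sqrt(14 + (-6 - 1))) = 4/(-8 + sqrt(14 - 7)) = 4/(-8 + sqrt(7)) ≈ -0.74707)
d = 7936/19 + 992*sqrt(7)/19 (d = (24*(-32/57 - 4*sqrt(7)/57))*(-31) = (-256/19 - 32*sqrt(7)/19)*(-31) = 7936/19 + 992*sqrt(7)/19 ≈ 555.82)
(d + 4935) + 32909 = ((7936/19 + 992*sqrt(7)/19) + 4935) + 32909 = (101701/19 + 992*sqrt(7)/19) + 32909 = 726972/19 + 992*sqrt(7)/19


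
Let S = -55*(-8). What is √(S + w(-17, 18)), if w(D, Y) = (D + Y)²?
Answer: 21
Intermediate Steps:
S = 440
√(S + w(-17, 18)) = √(440 + (-17 + 18)²) = √(440 + 1²) = √(440 + 1) = √441 = 21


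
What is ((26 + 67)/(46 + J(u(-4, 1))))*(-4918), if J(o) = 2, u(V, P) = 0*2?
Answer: -76229/8 ≈ -9528.6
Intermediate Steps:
u(V, P) = 0
((26 + 67)/(46 + J(u(-4, 1))))*(-4918) = ((26 + 67)/(46 + 2))*(-4918) = (93/48)*(-4918) = (93*(1/48))*(-4918) = (31/16)*(-4918) = -76229/8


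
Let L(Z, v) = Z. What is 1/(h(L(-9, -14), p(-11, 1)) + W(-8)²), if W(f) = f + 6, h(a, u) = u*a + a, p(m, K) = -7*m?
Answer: -1/698 ≈ -0.0014327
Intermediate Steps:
h(a, u) = a + a*u (h(a, u) = a*u + a = a + a*u)
W(f) = 6 + f
1/(h(L(-9, -14), p(-11, 1)) + W(-8)²) = 1/(-9*(1 - 7*(-11)) + (6 - 8)²) = 1/(-9*(1 + 77) + (-2)²) = 1/(-9*78 + 4) = 1/(-702 + 4) = 1/(-698) = -1/698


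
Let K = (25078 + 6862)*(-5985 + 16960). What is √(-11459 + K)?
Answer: √350530041 ≈ 18722.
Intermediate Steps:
K = 350541500 (K = 31940*10975 = 350541500)
√(-11459 + K) = √(-11459 + 350541500) = √350530041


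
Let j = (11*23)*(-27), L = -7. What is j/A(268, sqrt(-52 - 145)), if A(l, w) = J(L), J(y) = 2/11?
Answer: -75141/2 ≈ -37571.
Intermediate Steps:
J(y) = 2/11 (J(y) = 2*(1/11) = 2/11)
A(l, w) = 2/11
j = -6831 (j = 253*(-27) = -6831)
j/A(268, sqrt(-52 - 145)) = -6831/2/11 = -6831*11/2 = -75141/2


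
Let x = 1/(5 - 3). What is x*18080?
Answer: 9040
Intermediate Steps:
x = ½ (x = 1/2 = ½ ≈ 0.50000)
x*18080 = (½)*18080 = 9040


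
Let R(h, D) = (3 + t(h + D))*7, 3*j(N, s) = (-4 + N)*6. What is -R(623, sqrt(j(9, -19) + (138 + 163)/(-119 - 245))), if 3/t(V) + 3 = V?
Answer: -420431823/19988323 + 126*sqrt(689)/19988323 ≈ -21.034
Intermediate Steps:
j(N, s) = -8 + 2*N (j(N, s) = ((-4 + N)*6)/3 = (-24 + 6*N)/3 = -8 + 2*N)
t(V) = 3/(-3 + V)
R(h, D) = 21 + 21/(-3 + D + h) (R(h, D) = (3 + 3/(-3 + (h + D)))*7 = (3 + 3/(-3 + (D + h)))*7 = (3 + 3/(-3 + D + h))*7 = 21 + 21/(-3 + D + h))
-R(623, sqrt(j(9, -19) + (138 + 163)/(-119 - 245))) = -(21 + 21/(-3 + sqrt((-8 + 2*9) + (138 + 163)/(-119 - 245)) + 623)) = -(21 + 21/(-3 + sqrt((-8 + 18) + 301/(-364)) + 623)) = -(21 + 21/(-3 + sqrt(10 + 301*(-1/364)) + 623)) = -(21 + 21/(-3 + sqrt(10 - 43/52) + 623)) = -(21 + 21/(-3 + sqrt(477/52) + 623)) = -(21 + 21/(-3 + 3*sqrt(689)/26 + 623)) = -(21 + 21/(620 + 3*sqrt(689)/26)) = -21 - 21/(620 + 3*sqrt(689)/26)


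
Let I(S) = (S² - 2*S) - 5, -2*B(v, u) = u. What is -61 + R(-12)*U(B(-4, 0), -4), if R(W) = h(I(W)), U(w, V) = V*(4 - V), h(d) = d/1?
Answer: -5277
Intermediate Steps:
B(v, u) = -u/2
I(S) = -5 + S² - 2*S
h(d) = d (h(d) = d*1 = d)
R(W) = -5 + W² - 2*W
-61 + R(-12)*U(B(-4, 0), -4) = -61 + (-5 + (-12)² - 2*(-12))*(-4*(4 - 1*(-4))) = -61 + (-5 + 144 + 24)*(-4*(4 + 4)) = -61 + 163*(-4*8) = -61 + 163*(-32) = -61 - 5216 = -5277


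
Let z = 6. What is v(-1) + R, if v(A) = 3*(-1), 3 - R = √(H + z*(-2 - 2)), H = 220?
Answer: -14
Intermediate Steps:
R = -11 (R = 3 - √(220 + 6*(-2 - 2)) = 3 - √(220 + 6*(-4)) = 3 - √(220 - 24) = 3 - √196 = 3 - 1*14 = 3 - 14 = -11)
v(A) = -3
v(-1) + R = -3 - 11 = -14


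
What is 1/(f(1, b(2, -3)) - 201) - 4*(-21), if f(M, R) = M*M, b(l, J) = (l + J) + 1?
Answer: 16799/200 ≈ 83.995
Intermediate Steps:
b(l, J) = 1 + J + l (b(l, J) = (J + l) + 1 = 1 + J + l)
f(M, R) = M²
1/(f(1, b(2, -3)) - 201) - 4*(-21) = 1/(1² - 201) - 4*(-21) = 1/(1 - 201) - 1*(-84) = 1/(-200) + 84 = -1/200 + 84 = 16799/200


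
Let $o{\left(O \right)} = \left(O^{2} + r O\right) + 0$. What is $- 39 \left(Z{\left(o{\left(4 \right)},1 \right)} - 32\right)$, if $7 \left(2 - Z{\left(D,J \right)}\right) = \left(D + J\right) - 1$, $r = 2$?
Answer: $\frac{9126}{7} \approx 1303.7$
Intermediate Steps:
$o{\left(O \right)} = O^{2} + 2 O$ ($o{\left(O \right)} = \left(O^{2} + 2 O\right) + 0 = O^{2} + 2 O$)
$Z{\left(D,J \right)} = \frac{15}{7} - \frac{D}{7} - \frac{J}{7}$ ($Z{\left(D,J \right)} = 2 - \frac{\left(D + J\right) - 1}{7} = 2 - \frac{-1 + D + J}{7} = 2 - \left(- \frac{1}{7} + \frac{D}{7} + \frac{J}{7}\right) = \frac{15}{7} - \frac{D}{7} - \frac{J}{7}$)
$- 39 \left(Z{\left(o{\left(4 \right)},1 \right)} - 32\right) = - 39 \left(\left(\frac{15}{7} - \frac{4 \left(2 + 4\right)}{7} - \frac{1}{7}\right) - 32\right) = - 39 \left(\left(\frac{15}{7} - \frac{4 \cdot 6}{7} - \frac{1}{7}\right) - 32\right) = - 39 \left(\left(\frac{15}{7} - \frac{24}{7} - \frac{1}{7}\right) - 32\right) = - 39 \left(- \frac{10}{7} - 32\right) = \left(-39\right) \left(- \frac{234}{7}\right) = \frac{9126}{7}$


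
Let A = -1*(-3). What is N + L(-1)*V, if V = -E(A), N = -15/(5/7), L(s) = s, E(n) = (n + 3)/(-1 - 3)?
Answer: -45/2 ≈ -22.500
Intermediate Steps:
A = 3
E(n) = -¾ - n/4 (E(n) = (3 + n)/(-4) = (3 + n)*(-¼) = -¾ - n/4)
N = -21 (N = -15/(5*(⅐)) = -15/5/7 = -15*7/5 = -21)
V = 3/2 (V = -(-¾ - ¼*3) = -(-¾ - ¾) = -1*(-3/2) = 3/2 ≈ 1.5000)
N + L(-1)*V = -21 - 1*3/2 = -21 - 3/2 = -45/2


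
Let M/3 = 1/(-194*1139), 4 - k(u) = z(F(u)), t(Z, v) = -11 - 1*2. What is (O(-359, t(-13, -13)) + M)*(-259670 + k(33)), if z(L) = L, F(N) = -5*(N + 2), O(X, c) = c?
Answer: 11125428753/3298 ≈ 3.3734e+6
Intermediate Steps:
t(Z, v) = -13 (t(Z, v) = -11 - 2 = -13)
F(N) = -10 - 5*N (F(N) = -5*(2 + N) = -10 - 5*N)
k(u) = 14 + 5*u (k(u) = 4 - (-10 - 5*u) = 4 + (10 + 5*u) = 14 + 5*u)
M = -3/220966 (M = 3/((-194*1139)) = 3/(-220966) = 3*(-1/220966) = -3/220966 ≈ -1.3577e-5)
(O(-359, t(-13, -13)) + M)*(-259670 + k(33)) = (-13 - 3/220966)*(-259670 + (14 + 5*33)) = -2872561*(-259670 + (14 + 165))/220966 = -2872561*(-259670 + 179)/220966 = -2872561/220966*(-259491) = 11125428753/3298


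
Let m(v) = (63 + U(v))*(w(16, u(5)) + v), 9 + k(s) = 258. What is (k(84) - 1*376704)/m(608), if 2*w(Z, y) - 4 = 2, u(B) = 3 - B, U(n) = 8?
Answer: -376455/43381 ≈ -8.6779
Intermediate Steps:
k(s) = 249 (k(s) = -9 + 258 = 249)
w(Z, y) = 3 (w(Z, y) = 2 + (½)*2 = 2 + 1 = 3)
m(v) = 213 + 71*v (m(v) = (63 + 8)*(3 + v) = 71*(3 + v) = 213 + 71*v)
(k(84) - 1*376704)/m(608) = (249 - 1*376704)/(213 + 71*608) = (249 - 376704)/(213 + 43168) = -376455/43381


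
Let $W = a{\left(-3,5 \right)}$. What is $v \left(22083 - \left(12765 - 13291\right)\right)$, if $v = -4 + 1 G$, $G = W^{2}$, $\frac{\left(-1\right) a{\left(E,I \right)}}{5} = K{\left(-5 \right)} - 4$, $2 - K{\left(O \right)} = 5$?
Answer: $27605589$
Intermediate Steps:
$K{\left(O \right)} = -3$ ($K{\left(O \right)} = 2 - 5 = -3$)
$a{\left(E,I \right)} = 35$ ($a{\left(E,I \right)} = - 5 \left(-3 - 4\right) = \left(-5\right) \left(-7\right) = 35$)
$W = 35$
$G = 1225$ ($G = 35^{2} = 1225$)
$v = 1221$ ($v = -4 + 1 \cdot 1225 = -4 + 1225 = 1221$)
$v \left(22083 - \left(12765 - 13291\right)\right) = 1221 \left(22083 - \left(12765 - 13291\right)\right) = 1221 \left(22083 - -526\right) = 1221 \left(22083 + 526\right) = 1221 \cdot 22609 = 27605589$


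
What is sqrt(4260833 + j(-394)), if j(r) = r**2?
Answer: sqrt(4416069) ≈ 2101.4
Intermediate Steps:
sqrt(4260833 + j(-394)) = sqrt(4260833 + (-394)**2) = sqrt(4260833 + 155236) = sqrt(4416069)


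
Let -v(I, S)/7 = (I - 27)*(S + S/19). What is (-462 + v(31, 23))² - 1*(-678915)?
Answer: 714157279/361 ≈ 1.9783e+6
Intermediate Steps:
v(I, S) = -140*S*(-27 + I)/19 (v(I, S) = -7*(I - 27)*(S + S/19) = -7*(-27 + I)*(S + S*(1/19)) = -7*(-27 + I)*(S + S/19) = -7*(-27 + I)*20*S/19 = -140*S*(-27 + I)/19)
(-462 + v(31, 23))² - 1*(-678915) = (-462 + (140/19)*23*(27 - 1*31))² - 1*(-678915) = (-462 + (140/19)*23*(27 - 31))² + 678915 = (-462 + (140/19)*23*(-4))² + 678915 = (-462 - 12880/19)² + 678915 = (-21658/19)² + 678915 = 469068964/361 + 678915 = 714157279/361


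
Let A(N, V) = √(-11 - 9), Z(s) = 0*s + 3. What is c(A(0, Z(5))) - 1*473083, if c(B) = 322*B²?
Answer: -479523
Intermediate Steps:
Z(s) = 3 (Z(s) = 0 + 3 = 3)
A(N, V) = 2*I*√5 (A(N, V) = √(-20) = 2*I*√5)
c(A(0, Z(5))) - 1*473083 = 322*(2*I*√5)² - 1*473083 = 322*(-20) - 473083 = -6440 - 473083 = -479523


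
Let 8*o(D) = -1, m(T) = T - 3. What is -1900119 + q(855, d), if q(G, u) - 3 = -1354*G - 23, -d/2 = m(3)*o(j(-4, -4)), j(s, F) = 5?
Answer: -3057809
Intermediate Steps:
m(T) = -3 + T
o(D) = -⅛ (o(D) = (⅛)*(-1) = -⅛)
d = 0 (d = -2*(-3 + 3)*(-1)/8 = -0*(-1)/8 = -2*0 = 0)
q(G, u) = -20 - 1354*G (q(G, u) = 3 + (-1354*G - 23) = 3 + (-23 - 1354*G) = -20 - 1354*G)
-1900119 + q(855, d) = -1900119 + (-20 - 1354*855) = -1900119 + (-20 - 1157670) = -1900119 - 1157690 = -3057809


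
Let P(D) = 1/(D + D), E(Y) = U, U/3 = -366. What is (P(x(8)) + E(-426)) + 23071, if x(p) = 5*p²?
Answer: 14062721/640 ≈ 21973.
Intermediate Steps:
U = -1098 (U = 3*(-366) = -1098)
E(Y) = -1098
P(D) = 1/(2*D)
(P(x(8)) + E(-426)) + 23071 = (1/(2*((5*8²))) - 1098) + 23071 = (1/(2*((5*64))) - 1098) + 23071 = ((½)/320 - 1098) + 23071 = ((½)*(1/320) - 1098) + 23071 = (1/640 - 1098) + 23071 = -702719/640 + 23071 = 14062721/640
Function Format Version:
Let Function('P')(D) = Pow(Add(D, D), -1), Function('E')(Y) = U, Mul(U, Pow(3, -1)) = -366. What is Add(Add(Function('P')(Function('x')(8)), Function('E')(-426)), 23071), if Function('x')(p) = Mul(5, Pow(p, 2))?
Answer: Rational(14062721, 640) ≈ 21973.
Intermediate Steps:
U = -1098 (U = Mul(3, -366) = -1098)
Function('E')(Y) = -1098
Function('P')(D) = Mul(Rational(1, 2), Pow(D, -1)) (Function('P')(D) = Pow(Mul(2, D), -1) = Mul(Rational(1, 2), Pow(D, -1)))
Add(Add(Function('P')(Function('x')(8)), Function('E')(-426)), 23071) = Add(Add(Mul(Rational(1, 2), Pow(Mul(5, Pow(8, 2)), -1)), -1098), 23071) = Add(Add(Mul(Rational(1, 2), Pow(Mul(5, 64), -1)), -1098), 23071) = Add(Add(Mul(Rational(1, 2), Pow(320, -1)), -1098), 23071) = Add(Add(Mul(Rational(1, 2), Rational(1, 320)), -1098), 23071) = Add(Add(Rational(1, 640), -1098), 23071) = Add(Rational(-702719, 640), 23071) = Rational(14062721, 640)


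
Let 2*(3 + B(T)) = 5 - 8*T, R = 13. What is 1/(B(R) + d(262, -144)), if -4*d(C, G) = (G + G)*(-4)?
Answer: -2/681 ≈ -0.0029369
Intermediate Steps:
d(C, G) = 2*G (d(C, G) = -(G + G)*(-4)/4 = -2*G*(-4)/4 = -(-2)*G = 2*G)
B(T) = -½ - 4*T (B(T) = -3 + (5 - 8*T)/2 = -3 + (5/2 - 4*T) = -½ - 4*T)
1/(B(R) + d(262, -144)) = 1/((-½ - 4*13) + 2*(-144)) = 1/((-½ - 52) - 288) = 1/(-105/2 - 288) = 1/(-681/2) = -2/681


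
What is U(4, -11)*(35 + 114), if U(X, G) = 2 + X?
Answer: 894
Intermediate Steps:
U(4, -11)*(35 + 114) = (2 + 4)*(35 + 114) = 6*149 = 894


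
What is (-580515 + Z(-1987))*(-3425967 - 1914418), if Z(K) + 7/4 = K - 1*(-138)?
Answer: 12440229263255/4 ≈ 3.1101e+12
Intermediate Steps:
Z(K) = 545/4 + K (Z(K) = -7/4 + (K - 1*(-138)) = -7/4 + (K + 138) = -7/4 + (138 + K) = 545/4 + K)
(-580515 + Z(-1987))*(-3425967 - 1914418) = (-580515 + (545/4 - 1987))*(-3425967 - 1914418) = (-580515 - 7403/4)*(-5340385) = -2329463/4*(-5340385) = 12440229263255/4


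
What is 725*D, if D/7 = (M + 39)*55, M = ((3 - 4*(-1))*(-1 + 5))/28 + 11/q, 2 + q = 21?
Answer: 215205375/19 ≈ 1.1327e+7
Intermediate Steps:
q = 19 (q = -2 + 21 = 19)
M = 30/19 (M = ((3 - 4*(-1))*(-1 + 5))/28 + 11/19 = ((3 + 4)*4)*(1/28) + 11*(1/19) = (7*4)*(1/28) + 11/19 = 28*(1/28) + 11/19 = 1 + 11/19 = 30/19 ≈ 1.5789)
D = 296835/19 (D = 7*((30/19 + 39)*55) = 7*((771/19)*55) = 7*(42405/19) = 296835/19 ≈ 15623.)
725*D = 725*(296835/19) = 215205375/19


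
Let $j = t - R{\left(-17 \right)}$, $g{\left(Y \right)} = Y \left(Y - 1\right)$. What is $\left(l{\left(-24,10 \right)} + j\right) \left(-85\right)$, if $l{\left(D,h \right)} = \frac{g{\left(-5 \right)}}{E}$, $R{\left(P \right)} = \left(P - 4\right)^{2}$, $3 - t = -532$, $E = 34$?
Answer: $-8065$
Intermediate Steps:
$g{\left(Y \right)} = Y \left(-1 + Y\right)$
$t = 535$ ($t = 3 - -532 = 3 + 532 = 535$)
$R{\left(P \right)} = \left(-4 + P\right)^{2}$
$l{\left(D,h \right)} = \frac{15}{17}$ ($l{\left(D,h \right)} = \frac{\left(-5\right) \left(-1 - 5\right)}{34} = \left(-5\right) \left(-6\right) \frac{1}{34} = 30 \cdot \frac{1}{34} = \frac{15}{17}$)
$j = 94$ ($j = 535 - \left(-4 - 17\right)^{2} = 535 - \left(-21\right)^{2} = 535 - 441 = 94$)
$\left(l{\left(-24,10 \right)} + j\right) \left(-85\right) = \left(\frac{15}{17} + 94\right) \left(-85\right) = \frac{1613}{17} \left(-85\right) = -8065$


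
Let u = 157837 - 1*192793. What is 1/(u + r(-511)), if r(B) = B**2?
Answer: 1/226165 ≈ 4.4215e-6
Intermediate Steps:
u = -34956 (u = 157837 - 192793 = -34956)
1/(u + r(-511)) = 1/(-34956 + (-511)**2) = 1/(-34956 + 261121) = 1/226165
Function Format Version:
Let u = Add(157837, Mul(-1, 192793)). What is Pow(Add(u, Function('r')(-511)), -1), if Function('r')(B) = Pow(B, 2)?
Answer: Rational(1, 226165) ≈ 4.4215e-6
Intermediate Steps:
u = -34956 (u = Add(157837, -192793) = -34956)
Pow(Add(u, Function('r')(-511)), -1) = Pow(Add(-34956, Pow(-511, 2)), -1) = Pow(Add(-34956, 261121), -1) = Pow(226165, -1) = Rational(1, 226165)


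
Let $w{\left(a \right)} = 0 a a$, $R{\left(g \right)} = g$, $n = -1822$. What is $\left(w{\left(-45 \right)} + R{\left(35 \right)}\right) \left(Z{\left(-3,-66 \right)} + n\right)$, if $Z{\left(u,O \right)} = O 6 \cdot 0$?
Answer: $-63770$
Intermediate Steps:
$w{\left(a \right)} = 0$ ($w{\left(a \right)} = 0 a = 0$)
$Z{\left(u,O \right)} = 0$ ($Z{\left(u,O \right)} = 6 O 0 = 0$)
$\left(w{\left(-45 \right)} + R{\left(35 \right)}\right) \left(Z{\left(-3,-66 \right)} + n\right) = \left(0 + 35\right) \left(0 - 1822\right) = 35 \left(-1822\right) = -63770$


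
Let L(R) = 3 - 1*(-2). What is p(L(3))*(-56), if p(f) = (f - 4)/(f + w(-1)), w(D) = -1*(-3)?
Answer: -7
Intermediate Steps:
L(R) = 5 (L(R) = 3 + 2 = 5)
w(D) = 3
p(f) = (-4 + f)/(3 + f) (p(f) = (f - 4)/(f + 3) = (-4 + f)/(3 + f))
p(L(3))*(-56) = ((-4 + 5)/(3 + 5))*(-56) = (1/8)*(-56) = ((⅛)*1)*(-56) = (⅛)*(-56) = -7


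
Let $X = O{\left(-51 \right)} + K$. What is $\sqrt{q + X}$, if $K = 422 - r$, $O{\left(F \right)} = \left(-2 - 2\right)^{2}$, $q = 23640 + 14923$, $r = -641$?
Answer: $\sqrt{39642} \approx 199.1$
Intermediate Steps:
$q = 38563$
$O{\left(F \right)} = 16$ ($O{\left(F \right)} = \left(-4\right)^{2} = 16$)
$K = 1063$ ($K = 422 - -641 = 422 + 641 = 1063$)
$X = 1079$ ($X = 16 + 1063 = 1079$)
$\sqrt{q + X} = \sqrt{38563 + 1079} = \sqrt{39642}$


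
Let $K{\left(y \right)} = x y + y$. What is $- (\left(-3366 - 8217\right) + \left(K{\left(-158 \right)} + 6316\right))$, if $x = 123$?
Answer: $24859$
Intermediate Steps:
$K{\left(y \right)} = 124 y$ ($K{\left(y \right)} = 123 y + y = 124 y$)
$- (\left(-3366 - 8217\right) + \left(K{\left(-158 \right)} + 6316\right)) = - (\left(-3366 - 8217\right) + \left(124 \left(-158\right) + 6316\right)) = - (-11583 + \left(-19592 + 6316\right)) = - (-11583 - 13276) = \left(-1\right) \left(-24859\right) = 24859$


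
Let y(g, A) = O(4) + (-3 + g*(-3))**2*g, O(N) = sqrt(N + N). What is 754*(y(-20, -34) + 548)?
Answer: -48581728 + 1508*sqrt(2) ≈ -4.8580e+7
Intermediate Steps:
O(N) = sqrt(2)*sqrt(N) (O(N) = sqrt(2*N) = sqrt(2)*sqrt(N))
y(g, A) = 2*sqrt(2) + g*(-3 - 3*g)**2 (y(g, A) = sqrt(2)*sqrt(4) + (-3 + g*(-3))**2*g = sqrt(2)*2 + (-3 - 3*g)**2*g = 2*sqrt(2) + g*(-3 - 3*g)**2)
754*(y(-20, -34) + 548) = 754*((2*sqrt(2) + 9*(-20)*(1 - 20)**2) + 548) = 754*((2*sqrt(2) + 9*(-20)*(-19)**2) + 548) = 754*((2*sqrt(2) + 9*(-20)*361) + 548) = 754*((2*sqrt(2) - 64980) + 548) = 754*((-64980 + 2*sqrt(2)) + 548) = 754*(-64432 + 2*sqrt(2)) = -48581728 + 1508*sqrt(2)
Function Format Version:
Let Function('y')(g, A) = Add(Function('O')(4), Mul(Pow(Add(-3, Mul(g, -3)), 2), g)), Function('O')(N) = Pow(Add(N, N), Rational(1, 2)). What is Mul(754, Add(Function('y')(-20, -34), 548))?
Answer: Add(-48581728, Mul(1508, Pow(2, Rational(1, 2)))) ≈ -4.8580e+7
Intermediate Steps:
Function('O')(N) = Mul(Pow(2, Rational(1, 2)), Pow(N, Rational(1, 2))) (Function('O')(N) = Pow(Mul(2, N), Rational(1, 2)) = Mul(Pow(2, Rational(1, 2)), Pow(N, Rational(1, 2))))
Function('y')(g, A) = Add(Mul(2, Pow(2, Rational(1, 2))), Mul(g, Pow(Add(-3, Mul(-3, g)), 2))) (Function('y')(g, A) = Add(Mul(Pow(2, Rational(1, 2)), Pow(4, Rational(1, 2))), Mul(Pow(Add(-3, Mul(g, -3)), 2), g)) = Add(Mul(Pow(2, Rational(1, 2)), 2), Mul(Pow(Add(-3, Mul(-3, g)), 2), g)) = Add(Mul(2, Pow(2, Rational(1, 2))), Mul(g, Pow(Add(-3, Mul(-3, g)), 2))))
Mul(754, Add(Function('y')(-20, -34), 548)) = Mul(754, Add(Add(Mul(2, Pow(2, Rational(1, 2))), Mul(9, -20, Pow(Add(1, -20), 2))), 548)) = Mul(754, Add(Add(Mul(2, Pow(2, Rational(1, 2))), Mul(9, -20, Pow(-19, 2))), 548)) = Mul(754, Add(Add(Mul(2, Pow(2, Rational(1, 2))), Mul(9, -20, 361)), 548)) = Mul(754, Add(Add(Mul(2, Pow(2, Rational(1, 2))), -64980), 548)) = Mul(754, Add(Add(-64980, Mul(2, Pow(2, Rational(1, 2)))), 548)) = Mul(754, Add(-64432, Mul(2, Pow(2, Rational(1, 2))))) = Add(-48581728, Mul(1508, Pow(2, Rational(1, 2))))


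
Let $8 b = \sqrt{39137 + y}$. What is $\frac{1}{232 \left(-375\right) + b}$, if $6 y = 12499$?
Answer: $- \frac{33408000}{2906495752679} - \frac{8 \sqrt{1483926}}{2906495752679} \approx -1.1498 \cdot 10^{-5}$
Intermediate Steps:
$y = \frac{12499}{6}$ ($y = \frac{1}{6} \cdot 12499 = \frac{12499}{6} \approx 2083.2$)
$b = \frac{\sqrt{1483926}}{48}$ ($b = \frac{\sqrt{39137 + \frac{12499}{6}}}{8} = \frac{\sqrt{\frac{247321}{6}}}{8} = \frac{\frac{1}{6} \sqrt{1483926}}{8} = \frac{\sqrt{1483926}}{48} \approx 25.378$)
$\frac{1}{232 \left(-375\right) + b} = \frac{1}{232 \left(-375\right) + \frac{\sqrt{1483926}}{48}} = \frac{1}{-87000 + \frac{\sqrt{1483926}}{48}}$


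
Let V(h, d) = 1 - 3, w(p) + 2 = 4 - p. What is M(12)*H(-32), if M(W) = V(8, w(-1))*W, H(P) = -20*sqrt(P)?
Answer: 1920*I*sqrt(2) ≈ 2715.3*I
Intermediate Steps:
w(p) = 2 - p (w(p) = -2 + (4 - p) = 2 - p)
V(h, d) = -2
M(W) = -2*W
M(12)*H(-32) = (-2*12)*(-80*I*sqrt(2)) = -(-480)*4*I*sqrt(2) = -(-1920)*I*sqrt(2) = 1920*I*sqrt(2)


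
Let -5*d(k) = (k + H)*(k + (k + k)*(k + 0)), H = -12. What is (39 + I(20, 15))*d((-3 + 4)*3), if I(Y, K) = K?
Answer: 10206/5 ≈ 2041.2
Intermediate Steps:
d(k) = -(-12 + k)*(k + 2*k²)/5 (d(k) = -(k - 12)*(k + (k + k)*(k + 0))/5 = -(-12 + k)*(k + (2*k)*k)/5 = -(-12 + k)*(k + 2*k²)/5)
(39 + I(20, 15))*d((-3 + 4)*3) = (39 + 15)*(((-3 + 4)*3)*(12 - 2*9*(-3 + 4)² + 23*((-3 + 4)*3))/5) = 54*((1*3)*(12 - 2*(1*3)² + 23*(1*3))/5) = 54*((⅕)*3*(12 - 2*3² + 23*3)) = 54*((⅕)*3*(12 - 2*9 + 69)) = 54*((⅕)*3*(12 - 18 + 69)) = 54*((⅕)*3*63) = 54*(189/5) = 10206/5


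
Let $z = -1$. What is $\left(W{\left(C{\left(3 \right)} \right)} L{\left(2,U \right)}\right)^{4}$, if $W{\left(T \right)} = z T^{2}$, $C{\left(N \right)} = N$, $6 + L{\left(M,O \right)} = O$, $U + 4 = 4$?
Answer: $8503056$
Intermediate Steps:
$U = 0$ ($U = -4 + 4 = 0$)
$L{\left(M,O \right)} = -6 + O$
$W{\left(T \right)} = - T^{2}$
$\left(W{\left(C{\left(3 \right)} \right)} L{\left(2,U \right)}\right)^{4} = \left(- 3^{2} \left(-6 + 0\right)\right)^{4} = \left(\left(-1\right) 9 \left(-6\right)\right)^{4} = \left(\left(-9\right) \left(-6\right)\right)^{4} = 54^{4} = 8503056$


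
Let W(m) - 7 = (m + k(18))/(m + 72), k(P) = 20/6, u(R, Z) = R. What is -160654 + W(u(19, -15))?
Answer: -43856564/273 ≈ -1.6065e+5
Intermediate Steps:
k(P) = 10/3 (k(P) = 20*(⅙) = 10/3)
W(m) = 7 + (10/3 + m)/(72 + m) (W(m) = 7 + (m + 10/3)/(m + 72) = 7 + (10/3 + m)/(72 + m))
-160654 + W(u(19, -15)) = -160654 + 2*(761 + 12*19)/(3*(72 + 19)) = -160654 + (⅔)*(761 + 228)/91 = -160654 + (⅔)*(1/91)*989 = -160654 + 1978/273 = -43856564/273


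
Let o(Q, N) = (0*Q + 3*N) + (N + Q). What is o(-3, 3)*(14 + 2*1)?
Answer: 144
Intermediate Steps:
o(Q, N) = Q + 4*N (o(Q, N) = (0 + 3*N) + (N + Q) = 3*N + (N + Q) = Q + 4*N)
o(-3, 3)*(14 + 2*1) = (-3 + 4*3)*(14 + 2*1) = (-3 + 12)*(14 + 2) = 9*16 = 144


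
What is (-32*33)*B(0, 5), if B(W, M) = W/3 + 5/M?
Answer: -1056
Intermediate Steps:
B(W, M) = 5/M + W/3 (B(W, M) = W*(⅓) + 5/M = W/3 + 5/M = 5/M + W/3)
(-32*33)*B(0, 5) = (-32*33)*(5/5 + (⅓)*0) = -1056*(5*(⅕) + 0) = -1056*(1 + 0) = -1056*1 = -1056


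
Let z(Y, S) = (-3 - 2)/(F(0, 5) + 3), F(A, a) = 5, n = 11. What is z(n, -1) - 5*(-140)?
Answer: 5595/8 ≈ 699.38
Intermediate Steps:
z(Y, S) = -5/8 (z(Y, S) = (-3 - 2)/(5 + 3) = -5/8)
z(n, -1) - 5*(-140) = -5/8 - 5*(-140) = -5/8 + 700 = 5595/8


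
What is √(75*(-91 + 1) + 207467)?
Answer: √200717 ≈ 448.01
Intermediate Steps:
√(75*(-91 + 1) + 207467) = √(75*(-90) + 207467) = √(-6750 + 207467) = √200717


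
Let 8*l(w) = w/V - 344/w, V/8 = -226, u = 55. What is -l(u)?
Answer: 624977/795520 ≈ 0.78562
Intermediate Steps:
V = -1808 (V = 8*(-226) = -1808)
l(w) = -43/w - w/14464 (l(w) = (w/(-1808) - 344/w)/8 = (w*(-1/1808) - 344/w)/8 = (-w/1808 - 344/w)/8 = (-344/w - w/1808)/8 = -43/w - w/14464)
-l(u) = -(-43/55 - 1/14464*55) = -(-43*1/55 - 55/14464) = -(-43/55 - 55/14464) = -1*(-624977/795520) = 624977/795520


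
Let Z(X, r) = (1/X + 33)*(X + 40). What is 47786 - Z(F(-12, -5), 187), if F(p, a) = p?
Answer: 140593/3 ≈ 46864.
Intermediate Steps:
Z(X, r) = (33 + 1/X)*(40 + X)
47786 - Z(F(-12, -5), 187) = 47786 - (1321 + 33*(-12) + 40/(-12)) = 47786 - (1321 - 396 + 40*(-1/12)) = 47786 - (1321 - 396 - 10/3) = 47786 - 1*2765/3 = 47786 - 2765/3 = 140593/3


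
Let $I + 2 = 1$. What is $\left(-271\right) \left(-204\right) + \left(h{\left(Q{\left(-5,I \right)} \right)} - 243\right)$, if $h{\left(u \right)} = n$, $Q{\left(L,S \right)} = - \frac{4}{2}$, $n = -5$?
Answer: $55036$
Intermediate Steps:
$I = -1$ ($I = -2 + 1 = -1$)
$Q{\left(L,S \right)} = -2$ ($Q{\left(L,S \right)} = \left(-4\right) \frac{1}{2} = -2$)
$h{\left(u \right)} = -5$
$\left(-271\right) \left(-204\right) + \left(h{\left(Q{\left(-5,I \right)} \right)} - 243\right) = \left(-271\right) \left(-204\right) - 248 = 55284 - 248 = 55036$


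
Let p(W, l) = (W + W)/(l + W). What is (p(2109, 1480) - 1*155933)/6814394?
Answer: -15125387/660996218 ≈ -0.022883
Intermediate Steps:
p(W, l) = 2*W/(W + l) (p(W, l) = (2*W)/(W + l) = 2*W/(W + l))
(p(2109, 1480) - 1*155933)/6814394 = (2*2109/(2109 + 1480) - 1*155933)/6814394 = (2*2109/3589 - 155933)*(1/6814394) = (2*2109*(1/3589) - 155933)*(1/6814394) = (114/97 - 155933)*(1/6814394) = -15125387/97*1/6814394 = -15125387/660996218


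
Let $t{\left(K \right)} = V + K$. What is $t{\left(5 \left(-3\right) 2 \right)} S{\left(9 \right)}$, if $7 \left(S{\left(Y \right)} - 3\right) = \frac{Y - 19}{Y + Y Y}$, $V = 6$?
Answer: $- \frac{1504}{21} \approx -71.619$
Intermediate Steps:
$S{\left(Y \right)} = 3 + \frac{-19 + Y}{7 \left(Y + Y^{2}\right)}$ ($S{\left(Y \right)} = 3 + \frac{\left(Y - 19\right) \frac{1}{Y + Y Y}}{7} = 3 + \frac{\left(-19 + Y\right) \frac{1}{Y + Y^{2}}}{7} = 3 + \frac{\frac{1}{Y + Y^{2}} \left(-19 + Y\right)}{7} = 3 + \frac{-19 + Y}{7 \left(Y + Y^{2}\right)}$)
$t{\left(K \right)} = 6 + K$
$t{\left(5 \left(-3\right) 2 \right)} S{\left(9 \right)} = \left(6 + 5 \left(-3\right) 2\right) \frac{-19 + 21 \cdot 9^{2} + 22 \cdot 9}{7 \cdot 9 \left(1 + 9\right)} = \left(6 - 30\right) \frac{1}{7} \cdot \frac{1}{9} \cdot \frac{1}{10} \left(-19 + 21 \cdot 81 + 198\right) = \left(6 - 30\right) \frac{1}{7} \cdot \frac{1}{9} \cdot \frac{1}{10} \left(-19 + 1701 + 198\right) = - 24 \cdot \frac{1}{7} \cdot \frac{1}{9} \cdot \frac{1}{10} \cdot 1880 = \left(-24\right) \frac{188}{63} = - \frac{1504}{21}$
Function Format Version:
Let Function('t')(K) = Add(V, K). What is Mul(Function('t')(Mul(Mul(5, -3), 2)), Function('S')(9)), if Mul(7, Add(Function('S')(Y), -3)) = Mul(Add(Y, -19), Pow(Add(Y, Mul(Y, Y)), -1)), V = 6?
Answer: Rational(-1504, 21) ≈ -71.619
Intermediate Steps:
Function('S')(Y) = Add(3, Mul(Rational(1, 7), Pow(Add(Y, Pow(Y, 2)), -1), Add(-19, Y))) (Function('S')(Y) = Add(3, Mul(Rational(1, 7), Mul(Add(Y, -19), Pow(Add(Y, Mul(Y, Y)), -1)))) = Add(3, Mul(Rational(1, 7), Mul(Add(-19, Y), Pow(Add(Y, Pow(Y, 2)), -1)))) = Add(3, Mul(Rational(1, 7), Mul(Pow(Add(Y, Pow(Y, 2)), -1), Add(-19, Y)))) = Add(3, Mul(Rational(1, 7), Pow(Add(Y, Pow(Y, 2)), -1), Add(-19, Y))))
Function('t')(K) = Add(6, K)
Mul(Function('t')(Mul(Mul(5, -3), 2)), Function('S')(9)) = Mul(Add(6, Mul(Mul(5, -3), 2)), Mul(Rational(1, 7), Pow(9, -1), Pow(Add(1, 9), -1), Add(-19, Mul(21, Pow(9, 2)), Mul(22, 9)))) = Mul(Add(6, Mul(-15, 2)), Mul(Rational(1, 7), Rational(1, 9), Pow(10, -1), Add(-19, Mul(21, 81), 198))) = Mul(Add(6, -30), Mul(Rational(1, 7), Rational(1, 9), Rational(1, 10), Add(-19, 1701, 198))) = Mul(-24, Mul(Rational(1, 7), Rational(1, 9), Rational(1, 10), 1880)) = Mul(-24, Rational(188, 63)) = Rational(-1504, 21)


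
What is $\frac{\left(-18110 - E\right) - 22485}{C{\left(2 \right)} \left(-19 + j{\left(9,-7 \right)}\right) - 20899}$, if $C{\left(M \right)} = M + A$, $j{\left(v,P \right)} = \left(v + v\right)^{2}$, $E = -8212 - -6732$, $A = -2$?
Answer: $\frac{39115}{20899} \approx 1.8716$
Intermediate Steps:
$E = -1480$ ($E = -8212 + 6732 = -1480$)
$j{\left(v,P \right)} = 4 v^{2}$ ($j{\left(v,P \right)} = \left(2 v\right)^{2} = 4 v^{2}$)
$C{\left(M \right)} = -2 + M$ ($C{\left(M \right)} = M - 2 = -2 + M$)
$\frac{\left(-18110 - E\right) - 22485}{C{\left(2 \right)} \left(-19 + j{\left(9,-7 \right)}\right) - 20899} = \frac{\left(-18110 - -1480\right) - 22485}{\left(-2 + 2\right) \left(-19 + 4 \cdot 9^{2}\right) - 20899} = \frac{\left(-18110 + 1480\right) - 22485}{0 \left(-19 + 4 \cdot 81\right) - 20899} = \frac{-16630 - 22485}{0 \left(-19 + 324\right) - 20899} = - \frac{39115}{0 \cdot 305 - 20899} = - \frac{39115}{0 - 20899} = - \frac{39115}{-20899} = \left(-39115\right) \left(- \frac{1}{20899}\right) = \frac{39115}{20899}$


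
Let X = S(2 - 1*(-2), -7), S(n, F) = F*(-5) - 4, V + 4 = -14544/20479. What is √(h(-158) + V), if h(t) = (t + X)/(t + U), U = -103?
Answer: I*√13407224138257/1781673 ≈ 2.0551*I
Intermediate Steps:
V = -96460/20479 (V = -4 - 14544/20479 = -96460/20479 ≈ -4.7102)
S(n, F) = -4 - 5*F (S(n, F) = -5*F - 4 = -4 - 5*F)
X = 31 (X = -4 - 5*(-7) = -4 + 35 = 31)
h(t) = (31 + t)/(-103 + t) (h(t) = (t + 31)/(t - 103) = (31 + t)/(-103 + t))
√(h(-158) + V) = √((31 - 158)/(-103 - 158) - 96460/20479) = √(-127/(-261) - 96460/20479) = √(-1/261*(-127) - 96460/20479) = √(127/261 - 96460/20479) = √(-22575227/5345019) = I*√13407224138257/1781673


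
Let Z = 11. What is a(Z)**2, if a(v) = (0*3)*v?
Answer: 0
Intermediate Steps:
a(v) = 0 (a(v) = 0*v = 0)
a(Z)**2 = 0**2 = 0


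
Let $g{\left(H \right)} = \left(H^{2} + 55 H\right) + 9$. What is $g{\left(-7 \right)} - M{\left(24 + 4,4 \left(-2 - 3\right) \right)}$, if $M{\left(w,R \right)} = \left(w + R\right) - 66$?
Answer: $-269$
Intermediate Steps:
$g{\left(H \right)} = 9 + H^{2} + 55 H$
$M{\left(w,R \right)} = -66 + R + w$ ($M{\left(w,R \right)} = \left(R + w\right) - 66 = -66 + R + w$)
$g{\left(-7 \right)} - M{\left(24 + 4,4 \left(-2 - 3\right) \right)} = \left(9 + \left(-7\right)^{2} + 55 \left(-7\right)\right) - \left(-66 + 4 \left(-2 - 3\right) + \left(24 + 4\right)\right) = \left(9 + 49 - 385\right) - \left(-66 + 4 \left(-5\right) + 28\right) = -327 - \left(-66 - 20 + 28\right) = -327 - -58 = -327 + 58 = -269$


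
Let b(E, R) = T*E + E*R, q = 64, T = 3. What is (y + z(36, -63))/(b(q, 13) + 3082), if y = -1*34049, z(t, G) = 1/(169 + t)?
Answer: -3490022/420865 ≈ -8.2925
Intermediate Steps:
b(E, R) = 3*E + E*R
y = -34049
(y + z(36, -63))/(b(q, 13) + 3082) = (-34049 + 1/(169 + 36))/(64*(3 + 13) + 3082) = (-34049 + 1/205)/(64*16 + 3082) = (-34049 + 1/205)/(1024 + 3082) = -6980044/205/4106 = -6980044/205*1/4106 = -3490022/420865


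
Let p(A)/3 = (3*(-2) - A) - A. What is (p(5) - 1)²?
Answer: 2401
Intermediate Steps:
p(A) = -18 - 6*A (p(A) = 3*((3*(-2) - A) - A) = 3*((-6 - A) - A) = 3*(-6 - 2*A) = -18 - 6*A)
(p(5) - 1)² = ((-18 - 6*5) - 1)² = ((-18 - 30) - 1)² = (-48 - 1)² = (-49)² = 2401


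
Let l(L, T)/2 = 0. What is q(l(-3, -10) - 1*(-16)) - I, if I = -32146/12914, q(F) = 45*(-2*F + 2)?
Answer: -8700877/6457 ≈ -1347.5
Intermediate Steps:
l(L, T) = 0 (l(L, T) = 2*0 = 0)
q(F) = 90 - 90*F (q(F) = 45*(2 - 2*F) = 90 - 90*F)
I = -16073/6457 (I = -32146*1/12914 = -16073/6457 ≈ -2.4892)
q(l(-3, -10) - 1*(-16)) - I = (90 - 90*(0 - 1*(-16))) - 1*(-16073/6457) = (90 - 90*(0 + 16)) + 16073/6457 = (90 - 90*16) + 16073/6457 = (90 - 1440) + 16073/6457 = -1350 + 16073/6457 = -8700877/6457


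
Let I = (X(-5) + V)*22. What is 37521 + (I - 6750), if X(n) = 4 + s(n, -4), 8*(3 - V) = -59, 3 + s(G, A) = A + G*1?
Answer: 123293/4 ≈ 30823.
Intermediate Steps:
s(G, A) = -3 + A + G (s(G, A) = -3 + (A + G*1) = -3 + (A + G) = -3 + A + G)
V = 83/8 (V = 3 - ⅛*(-59) = 3 + 59/8 = 83/8 ≈ 10.375)
X(n) = -3 + n (X(n) = 4 + (-3 - 4 + n) = 4 + (-7 + n) = -3 + n)
I = 209/4 (I = ((-3 - 5) + 83/8)*22 = (-8 + 83/8)*22 = (19/8)*22 = 209/4 ≈ 52.250)
37521 + (I - 6750) = 37521 + (209/4 - 6750) = 37521 - 26791/4 = 123293/4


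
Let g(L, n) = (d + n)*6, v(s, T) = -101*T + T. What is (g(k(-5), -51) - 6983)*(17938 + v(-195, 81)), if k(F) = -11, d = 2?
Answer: -71591126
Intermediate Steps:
v(s, T) = -100*T
g(L, n) = 12 + 6*n (g(L, n) = (2 + n)*6 = 12 + 6*n)
(g(k(-5), -51) - 6983)*(17938 + v(-195, 81)) = ((12 + 6*(-51)) - 6983)*(17938 - 100*81) = ((12 - 306) - 6983)*(17938 - 8100) = (-294 - 6983)*9838 = -7277*9838 = -71591126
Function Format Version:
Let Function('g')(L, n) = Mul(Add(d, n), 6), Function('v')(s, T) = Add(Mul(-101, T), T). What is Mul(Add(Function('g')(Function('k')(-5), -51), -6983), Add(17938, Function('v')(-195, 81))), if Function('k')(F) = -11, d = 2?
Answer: -71591126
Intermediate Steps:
Function('v')(s, T) = Mul(-100, T)
Function('g')(L, n) = Add(12, Mul(6, n)) (Function('g')(L, n) = Mul(Add(2, n), 6) = Add(12, Mul(6, n)))
Mul(Add(Function('g')(Function('k')(-5), -51), -6983), Add(17938, Function('v')(-195, 81))) = Mul(Add(Add(12, Mul(6, -51)), -6983), Add(17938, Mul(-100, 81))) = Mul(Add(Add(12, -306), -6983), Add(17938, -8100)) = Mul(Add(-294, -6983), 9838) = Mul(-7277, 9838) = -71591126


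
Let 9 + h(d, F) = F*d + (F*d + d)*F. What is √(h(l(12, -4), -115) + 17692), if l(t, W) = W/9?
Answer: √107167/3 ≈ 109.12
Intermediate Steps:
l(t, W) = W/9 (l(t, W) = W*(⅑) = W/9)
h(d, F) = -9 + F*d + F*(d + F*d) (h(d, F) = -9 + (F*d + (F*d + d)*F) = -9 + (F*d + (d + F*d)*F) = -9 + (F*d + F*(d + F*d)) = -9 + F*d + F*(d + F*d))
√(h(l(12, -4), -115) + 17692) = √((-9 + ((⅑)*(-4))*(-115)² + 2*(-115)*((⅑)*(-4))) + 17692) = √((-9 - 4/9*13225 + 2*(-115)*(-4/9)) + 17692) = √((-9 - 52900/9 + 920/9) + 17692) = √(-52061/9 + 17692) = √(107167/9) = √107167/3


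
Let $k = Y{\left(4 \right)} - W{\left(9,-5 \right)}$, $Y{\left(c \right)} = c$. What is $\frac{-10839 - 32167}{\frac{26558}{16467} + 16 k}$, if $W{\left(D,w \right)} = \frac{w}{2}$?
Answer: $- \frac{354089901}{869563} \approx -407.2$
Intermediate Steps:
$W{\left(D,w \right)} = \frac{w}{2}$ ($W{\left(D,w \right)} = w \frac{1}{2} = \frac{w}{2}$)
$k = \frac{13}{2}$ ($k = 4 - \frac{1}{2} \left(-5\right) = 4 - - \frac{5}{2} = 4 + \frac{5}{2} = \frac{13}{2} \approx 6.5$)
$\frac{-10839 - 32167}{\frac{26558}{16467} + 16 k} = \frac{-10839 - 32167}{\frac{26558}{16467} + 16 \cdot \frac{13}{2}} = - \frac{43006}{26558 \cdot \frac{1}{16467} + 104} = - \frac{43006}{\frac{26558}{16467} + 104} = - \frac{43006}{\frac{1739126}{16467}} = \left(-43006\right) \frac{16467}{1739126} = - \frac{354089901}{869563}$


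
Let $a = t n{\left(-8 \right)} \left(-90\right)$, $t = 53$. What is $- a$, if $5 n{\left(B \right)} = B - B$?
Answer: $0$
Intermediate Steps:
$n{\left(B \right)} = 0$ ($n{\left(B \right)} = \frac{B - B}{5} = \frac{1}{5} \cdot 0 = 0$)
$a = 0$ ($a = 53 \cdot 0 \left(-90\right) = 0 \left(-90\right) = 0$)
$- a = \left(-1\right) 0 = 0$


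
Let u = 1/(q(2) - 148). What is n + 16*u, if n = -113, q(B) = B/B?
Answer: -16627/147 ≈ -113.11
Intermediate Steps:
q(B) = 1
u = -1/147 (u = 1/(1 - 148) = 1/(-147) = -1/147 ≈ -0.0068027)
n + 16*u = -113 + 16*(-1/147) = -113 - 16/147 = -16627/147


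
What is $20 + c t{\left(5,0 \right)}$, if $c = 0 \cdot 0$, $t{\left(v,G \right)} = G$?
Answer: $20$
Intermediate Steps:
$c = 0$
$20 + c t{\left(5,0 \right)} = 20 + 0 \cdot 0 = 20 + 0 = 20$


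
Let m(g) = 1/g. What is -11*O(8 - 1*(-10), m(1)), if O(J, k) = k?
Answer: -11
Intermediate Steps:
m(g) = 1/g
-11*O(8 - 1*(-10), m(1)) = -11/1 = -11*1 = -11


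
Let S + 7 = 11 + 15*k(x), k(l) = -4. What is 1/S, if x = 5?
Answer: -1/56 ≈ -0.017857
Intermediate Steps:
S = -56 (S = -7 + (11 + 15*(-4)) = -7 + (11 - 60) = -7 - 49 = -56)
1/S = 1/(-56) = -1/56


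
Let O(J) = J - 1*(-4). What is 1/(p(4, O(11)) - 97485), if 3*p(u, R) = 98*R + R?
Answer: -1/96990 ≈ -1.0310e-5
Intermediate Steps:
O(J) = 4 + J (O(J) = J + 4 = 4 + J)
p(u, R) = 33*R (p(u, R) = (98*R + R)/3 = (99*R)/3 = 33*R)
1/(p(4, O(11)) - 97485) = 1/(33*(4 + 11) - 97485) = 1/(33*15 - 97485) = 1/(495 - 97485) = 1/(-96990) = -1/96990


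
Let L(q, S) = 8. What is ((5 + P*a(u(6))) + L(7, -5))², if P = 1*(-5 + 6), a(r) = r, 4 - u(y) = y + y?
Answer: 25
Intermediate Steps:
u(y) = 4 - 2*y (u(y) = 4 - (y + y) = 4 - 2*y)
P = 1 (P = 1*1 = 1)
((5 + P*a(u(6))) + L(7, -5))² = ((5 + 1*(4 - 2*6)) + 8)² = ((5 + 1*(4 - 12)) + 8)² = ((5 + 1*(-8)) + 8)² = ((5 - 8) + 8)² = (-3 + 8)² = 5² = 25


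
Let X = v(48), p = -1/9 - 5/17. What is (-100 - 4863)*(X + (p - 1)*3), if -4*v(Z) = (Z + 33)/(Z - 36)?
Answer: 23906771/816 ≈ 29298.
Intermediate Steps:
p = -62/153 (p = -1*⅑ - 5*1/17 = -⅑ - 5/17 = -62/153 ≈ -0.40523)
v(Z) = -(33 + Z)/(4*(-36 + Z)) (v(Z) = -(Z + 33)/(4*(Z - 36)) = -(33 + Z)/(4*(-36 + Z)))
X = -27/16 (X = (-33 - 1*48)/(4*(-36 + 48)) = (¼)*(-33 - 48)/12 = (¼)*(1/12)*(-81) = -27/16 ≈ -1.6875)
(-100 - 4863)*(X + (p - 1)*3) = (-100 - 4863)*(-27/16 + (-62/153 - 1)*3) = -4963*(-27/16 - 215/153*3) = -4963*(-27/16 - 215/51) = -4963*(-4817/816) = 23906771/816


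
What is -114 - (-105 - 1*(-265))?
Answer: -274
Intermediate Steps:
-114 - (-105 - 1*(-265)) = -114 - (-105 + 265) = -114 - 1*160 = -114 - 160 = -274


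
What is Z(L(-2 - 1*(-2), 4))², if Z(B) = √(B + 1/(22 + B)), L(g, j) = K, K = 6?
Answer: 169/28 ≈ 6.0357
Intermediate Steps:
L(g, j) = 6
Z(L(-2 - 1*(-2), 4))² = (√((1 + 6*(22 + 6))/(22 + 6)))² = (√((1 + 6*28)/28))² = (√((1 + 168)/28))² = (√((1/28)*169))² = (√(169/28))² = (13*√7/14)² = 169/28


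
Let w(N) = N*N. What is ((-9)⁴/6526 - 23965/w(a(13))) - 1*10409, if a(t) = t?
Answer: -895023879/84838 ≈ -10550.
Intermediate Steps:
w(N) = N²
((-9)⁴/6526 - 23965/w(a(13))) - 1*10409 = ((-9)⁴/6526 - 23965/(13²)) - 1*10409 = (6561*(1/6526) - 23965/169) - 10409 = (6561/6526 - 23965*1/169) - 10409 = (6561/6526 - 23965/169) - 10409 = -11945137/84838 - 10409 = -895023879/84838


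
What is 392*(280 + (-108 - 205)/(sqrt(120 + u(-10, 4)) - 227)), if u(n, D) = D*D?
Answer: 5668747672/51393 + 245392*sqrt(34)/51393 ≈ 1.1033e+5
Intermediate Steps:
u(n, D) = D**2
392*(280 + (-108 - 205)/(sqrt(120 + u(-10, 4)) - 227)) = 392*(280 + (-108 - 205)/(sqrt(120 + 4**2) - 227)) = 392*(280 - 313/(sqrt(120 + 16) - 227)) = 392*(280 - 313/(sqrt(136) - 227)) = 392*(280 - 313/(2*sqrt(34) - 227)) = 392*(280 - 313/(-227 + 2*sqrt(34))) = 109760 - 122696/(-227 + 2*sqrt(34))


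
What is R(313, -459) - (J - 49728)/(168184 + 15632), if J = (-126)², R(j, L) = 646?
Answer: 9898249/15318 ≈ 646.18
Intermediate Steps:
J = 15876
R(313, -459) - (J - 49728)/(168184 + 15632) = 646 - (15876 - 49728)/(168184 + 15632) = 646 - (-33852)/183816 = 646 - 1*(-2821/15318) = 646 + 2821/15318 = 9898249/15318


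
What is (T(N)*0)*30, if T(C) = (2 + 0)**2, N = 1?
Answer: 0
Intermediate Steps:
T(C) = 4 (T(C) = 2**2 = 4)
(T(N)*0)*30 = (4*0)*30 = 0*30 = 0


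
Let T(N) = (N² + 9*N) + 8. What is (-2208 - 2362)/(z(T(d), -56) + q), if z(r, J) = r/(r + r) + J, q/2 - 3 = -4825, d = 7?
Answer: 9140/19399 ≈ 0.47116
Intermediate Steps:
q = -9644 (q = 6 + 2*(-4825) = 6 - 9650 = -9644)
T(N) = 8 + N² + 9*N
z(r, J) = ½ + J (z(r, J) = r/((2*r)) + J = (1/(2*r))*r + J = ½ + J)
(-2208 - 2362)/(z(T(d), -56) + q) = (-2208 - 2362)/((½ - 56) - 9644) = -4570/(-111/2 - 9644) = -4570/(-19399/2) = -4570*(-2/19399) = 9140/19399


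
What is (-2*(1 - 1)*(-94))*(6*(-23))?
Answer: 0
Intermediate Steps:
(-2*(1 - 1)*(-94))*(6*(-23)) = (-2*0*(-94))*(-138) = (0*(-94))*(-138) = 0*(-138) = 0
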